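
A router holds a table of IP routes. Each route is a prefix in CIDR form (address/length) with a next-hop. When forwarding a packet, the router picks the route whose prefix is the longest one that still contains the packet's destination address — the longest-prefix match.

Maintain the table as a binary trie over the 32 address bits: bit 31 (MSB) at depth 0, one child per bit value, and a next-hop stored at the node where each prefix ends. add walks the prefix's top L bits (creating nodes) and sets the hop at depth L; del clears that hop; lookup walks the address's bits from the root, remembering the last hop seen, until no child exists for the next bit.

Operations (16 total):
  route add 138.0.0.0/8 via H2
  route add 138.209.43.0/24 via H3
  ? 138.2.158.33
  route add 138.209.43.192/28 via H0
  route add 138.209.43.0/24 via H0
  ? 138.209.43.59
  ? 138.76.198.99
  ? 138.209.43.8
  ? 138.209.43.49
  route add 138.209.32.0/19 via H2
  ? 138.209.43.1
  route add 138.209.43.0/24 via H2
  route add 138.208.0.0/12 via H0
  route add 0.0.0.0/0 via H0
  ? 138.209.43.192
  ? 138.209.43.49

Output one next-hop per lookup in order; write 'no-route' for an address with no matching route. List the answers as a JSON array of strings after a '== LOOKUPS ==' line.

Trace:
  add 138.0.0.0/8 -> H2 at depth 8
  add 138.209.43.0/24 -> H3 at depth 24
  Q 138.2.158.33: descend 10001010 ; hops seen [H2] ; pick H2
  add 138.209.43.192/28 -> H0 at depth 28
  add 138.209.43.0/24 -> H0 at depth 24
  Q 138.209.43.59: descend 100010101101000100101011 ; hops seen [H2,H0] ; pick H0
  Q 138.76.198.99: descend 10001010 ; hops seen [H2] ; pick H2
  Q 138.209.43.8: descend 100010101101000100101011 ; hops seen [H2,H0] ; pick H0
  Q 138.209.43.49: descend 100010101101000100101011 ; hops seen [H2,H0] ; pick H0
  add 138.209.32.0/19 -> H2 at depth 19
  Q 138.209.43.1: descend 100010101101000100101011 ; hops seen [H2,H2,H0] ; pick H0
  add 138.209.43.0/24 -> H2 at depth 24
  add 138.208.0.0/12 -> H0 at depth 12
  add 0.0.0.0/0 -> H0 at depth 0
  Q 138.209.43.192: descend 1000101011010001001010111100 ; hops seen [H0,H2,H0,H2,H2,H0] ; pick H0
  Q 138.209.43.49: descend 100010101101000100101011 ; hops seen [H0,H2,H0,H2,H2] ; pick H2

== LOOKUPS ==
["H2","H0","H2","H0","H0","H0","H0","H2"]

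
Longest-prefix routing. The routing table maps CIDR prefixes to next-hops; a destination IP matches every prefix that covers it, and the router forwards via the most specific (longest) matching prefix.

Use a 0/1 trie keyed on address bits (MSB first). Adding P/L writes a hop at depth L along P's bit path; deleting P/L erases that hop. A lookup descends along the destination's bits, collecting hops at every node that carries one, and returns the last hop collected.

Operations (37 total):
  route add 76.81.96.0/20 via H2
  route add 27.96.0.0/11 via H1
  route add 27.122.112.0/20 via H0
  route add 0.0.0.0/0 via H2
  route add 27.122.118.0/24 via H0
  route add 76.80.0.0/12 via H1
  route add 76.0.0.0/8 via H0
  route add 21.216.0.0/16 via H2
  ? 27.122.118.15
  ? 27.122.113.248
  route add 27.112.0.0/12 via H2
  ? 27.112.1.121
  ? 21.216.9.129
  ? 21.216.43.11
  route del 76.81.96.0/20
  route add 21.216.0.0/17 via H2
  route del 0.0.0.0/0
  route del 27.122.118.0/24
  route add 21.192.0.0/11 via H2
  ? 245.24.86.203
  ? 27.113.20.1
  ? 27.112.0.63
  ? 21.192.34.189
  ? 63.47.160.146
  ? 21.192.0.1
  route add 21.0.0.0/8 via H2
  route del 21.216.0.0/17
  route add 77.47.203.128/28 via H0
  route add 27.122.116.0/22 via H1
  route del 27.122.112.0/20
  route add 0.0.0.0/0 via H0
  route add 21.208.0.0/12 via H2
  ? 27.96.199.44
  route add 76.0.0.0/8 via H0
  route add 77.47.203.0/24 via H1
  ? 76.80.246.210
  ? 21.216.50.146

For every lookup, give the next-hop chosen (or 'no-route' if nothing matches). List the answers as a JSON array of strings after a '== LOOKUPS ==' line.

Apply in order:
  add 76.81.96.0/20 -> H2 at depth 20
  add 27.96.0.0/11 -> H1 at depth 11
  add 27.122.112.0/20 -> H0 at depth 20
  add 0.0.0.0/0 -> H2 at depth 0
  add 27.122.118.0/24 -> H0 at depth 24
  add 76.80.0.0/12 -> H1 at depth 12
  add 76.0.0.0/8 -> H0 at depth 8
  add 21.216.0.0/16 -> H2 at depth 16
  ? 27.122.118.15  path d0:H2→d1:-→d2:-→d3:-→d4:-→d5:-→d6:-→d7:-→d8:-→d9:-→d10:-→d11:H1→d12:-→d13:-→d14:-→d15:-→d16:-→d17:-→d18:-→d19:-→d20:H0→d21:-→d22:-→d23:-→d24:H0  best=H0
  ? 27.122.113.248  path d0:H2→d1:-→d2:-→d3:-→d4:-→d5:-→d6:-→d7:-→d8:-→d9:-→d10:-→d11:H1→d12:-→d13:-→d14:-→d15:-→d16:-→d17:-→d18:-→d19:-→d20:H0→d21:-  best=H0
  add 27.112.0.0/12 -> H2 at depth 12
  ? 27.112.1.121  path d0:H2→d1:-→d2:-→d3:-→d4:-→d5:-→d6:-→d7:-→d8:-→d9:-→d10:-→d11:H1→d12:H2  best=H2
  ? 21.216.9.129  path d0:H2→d1:-→d2:-→d3:-→d4:-→d5:-→d6:-→d7:-→d8:-→d9:-→d10:-→d11:-→d12:-→d13:-→d14:-→d15:-→d16:H2  best=H2
  ? 21.216.43.11  path d0:H2→d1:-→d2:-→d3:-→d4:-→d5:-→d6:-→d7:-→d8:-→d9:-→d10:-→d11:-→d12:-→d13:-→d14:-→d15:-→d16:H2  best=H2
  del 76.81.96.0/20 (clear depth 20)
  add 21.216.0.0/17 -> H2 at depth 17
  del 0.0.0.0/0 (clear depth 0)
  del 27.122.118.0/24 (clear depth 24)
  add 21.192.0.0/11 -> H2 at depth 11
  ? 245.24.86.203  path d0:-  best=no-route
  ? 27.113.20.1  path d0:-→d1:-→d2:-→d3:-→d4:-→d5:-→d6:-→d7:-→d8:-→d9:-→d10:-→d11:H1→d12:H2  best=H2
  ? 27.112.0.63  path d0:-→d1:-→d2:-→d3:-→d4:-→d5:-→d6:-→d7:-→d8:-→d9:-→d10:-→d11:H1→d12:H2  best=H2
  ? 21.192.34.189  path d0:-→d1:-→d2:-→d3:-→d4:-→d5:-→d6:-→d7:-→d8:-→d9:-→d10:-→d11:H2  best=H2
  ? 63.47.160.146  path d0:-→d1:-→d2:-  best=no-route
  ? 21.192.0.1  path d0:-→d1:-→d2:-→d3:-→d4:-→d5:-→d6:-→d7:-→d8:-→d9:-→d10:-→d11:H2  best=H2
  add 21.0.0.0/8 -> H2 at depth 8
  del 21.216.0.0/17 (clear depth 17)
  add 77.47.203.128/28 -> H0 at depth 28
  add 27.122.116.0/22 -> H1 at depth 22
  del 27.122.112.0/20 (clear depth 20)
  add 0.0.0.0/0 -> H0 at depth 0
  add 21.208.0.0/12 -> H2 at depth 12
  ? 27.96.199.44  path d0:H0→d1:-→d2:-→d3:-→d4:-→d5:-→d6:-→d7:-→d8:-→d9:-→d10:-→d11:H1  best=H1
  add 76.0.0.0/8 -> H0 at depth 8
  add 77.47.203.0/24 -> H1 at depth 24
  ? 76.80.246.210  path d0:H0→d1:-→d2:-→d3:-→d4:-→d5:-→d6:-→d7:-→d8:H0→d9:-→d10:-→d11:-→d12:H1→d13:-→d14:-→d15:-  best=H1
  ? 21.216.50.146  path d0:H0→d1:-→d2:-→d3:-→d4:-→d5:-→d6:-→d7:-→d8:H2→d9:-→d10:-→d11:H2→d12:H2→d13:-→d14:-→d15:-→d16:H2→d17:-  best=H2

== LOOKUPS ==
["H0","H0","H2","H2","H2","no-route","H2","H2","H2","no-route","H2","H1","H1","H2"]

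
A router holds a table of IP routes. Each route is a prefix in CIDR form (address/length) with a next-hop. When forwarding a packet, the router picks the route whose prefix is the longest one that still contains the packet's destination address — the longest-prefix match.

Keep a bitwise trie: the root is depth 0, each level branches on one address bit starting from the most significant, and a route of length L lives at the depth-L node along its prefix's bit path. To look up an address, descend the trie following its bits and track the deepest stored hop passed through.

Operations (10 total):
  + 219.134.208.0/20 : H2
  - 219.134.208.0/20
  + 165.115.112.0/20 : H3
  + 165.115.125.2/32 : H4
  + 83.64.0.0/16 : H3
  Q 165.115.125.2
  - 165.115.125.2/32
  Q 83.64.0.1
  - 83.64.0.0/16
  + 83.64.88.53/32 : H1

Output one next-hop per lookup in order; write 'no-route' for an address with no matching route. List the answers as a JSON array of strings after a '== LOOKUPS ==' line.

Trace:
  + 219.134.208.0/20 (H2) depth=20
  del 219.134.208.0/20 (clear depth 20)
  + 165.115.112.0/20 (H3) depth=20
  + 165.115.125.2/32 (H4) depth=32
  + 83.64.0.0/16 (H3) depth=16
  lookup 165.115.125.2: bits 10100101011100110111110100000010 walk d0:-→d1:-→d2:-→d3:-→d4:-→d5:-→d6:-→d7:-→d8:-→d9:-→d10:-→d11:-→d12:-→d13:-→d14:-→d15:-→d16:-→d17:-→d18:-→d19:-→d20:H3→d21:-→d22:-→d23:-→d24:-→d25:-→d26:-→d27:-→d28:-→d29:-→d30:-→d31:-→d32:H4 -> H4
  del 165.115.125.2/32 (clear depth 32)
  lookup 83.64.0.1: bits 0101001101000000 walk d0:-→d1:-→d2:-→d3:-→d4:-→d5:-→d6:-→d7:-→d8:-→d9:-→d10:-→d11:-→d12:-→d13:-→d14:-→d15:-→d16:H3 -> H3
  del 83.64.0.0/16 (clear depth 16)
  + 83.64.88.53/32 (H1) depth=32

== LOOKUPS ==
["H4","H3"]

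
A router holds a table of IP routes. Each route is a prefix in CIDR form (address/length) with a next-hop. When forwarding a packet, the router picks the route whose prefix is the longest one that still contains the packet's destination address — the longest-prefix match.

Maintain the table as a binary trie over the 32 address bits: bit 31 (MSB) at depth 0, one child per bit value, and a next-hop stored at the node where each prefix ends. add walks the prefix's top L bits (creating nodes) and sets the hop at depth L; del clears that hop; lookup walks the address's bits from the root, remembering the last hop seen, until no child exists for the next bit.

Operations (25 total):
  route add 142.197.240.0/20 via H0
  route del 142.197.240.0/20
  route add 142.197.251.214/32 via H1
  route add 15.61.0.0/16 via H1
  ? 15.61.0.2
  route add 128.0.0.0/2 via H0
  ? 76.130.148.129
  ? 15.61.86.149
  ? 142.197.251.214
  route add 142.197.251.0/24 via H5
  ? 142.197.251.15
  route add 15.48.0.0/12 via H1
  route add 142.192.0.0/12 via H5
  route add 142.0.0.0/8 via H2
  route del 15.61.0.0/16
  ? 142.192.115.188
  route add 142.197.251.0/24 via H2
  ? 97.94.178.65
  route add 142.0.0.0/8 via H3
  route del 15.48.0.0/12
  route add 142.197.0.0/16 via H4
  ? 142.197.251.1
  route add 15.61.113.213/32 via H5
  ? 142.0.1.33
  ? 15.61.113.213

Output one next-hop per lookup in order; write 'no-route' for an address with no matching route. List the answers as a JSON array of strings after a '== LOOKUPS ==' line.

Apply in order:
  + 142.197.240.0/20 (H0) depth=20
  del 142.197.240.0/20 (clear depth 20)
  + 142.197.251.214/32 (H1) depth=32
  + 15.61.0.0/16 (H1) depth=16
  ? 15.61.0.2  path d0:-→d1:-→d2:-→d3:-→d4:-→d5:-→d6:-→d7:-→d8:-→d9:-→d10:-→d11:-→d12:-→d13:-→d14:-→d15:-→d16:H1  best=H1
  + 128.0.0.0/2 (H0) depth=2
  ? 76.130.148.129  path d0:-→d1:-  best=no-route
  ? 15.61.86.149  path d0:-→d1:-→d2:-→d3:-→d4:-→d5:-→d6:-→d7:-→d8:-→d9:-→d10:-→d11:-→d12:-→d13:-→d14:-→d15:-→d16:H1  best=H1
  ? 142.197.251.214  path d0:-→d1:-→d2:H0→d3:-→d4:-→d5:-→d6:-→d7:-→d8:-→d9:-→d10:-→d11:-→d12:-→d13:-→d14:-→d15:-→d16:-→d17:-→d18:-→d19:-→d20:-→d21:-→d22:-→d23:-→d24:-→d25:-→d26:-→d27:-→d28:-→d29:-→d30:-→d31:-→d32:H1  best=H1
  + 142.197.251.0/24 (H5) depth=24
  ? 142.197.251.15  path d0:-→d1:-→d2:H0→d3:-→d4:-→d5:-→d6:-→d7:-→d8:-→d9:-→d10:-→d11:-→d12:-→d13:-→d14:-→d15:-→d16:-→d17:-→d18:-→d19:-→d20:-→d21:-→d22:-→d23:-→d24:H5  best=H5
  + 15.48.0.0/12 (H1) depth=12
  + 142.192.0.0/12 (H5) depth=12
  + 142.0.0.0/8 (H2) depth=8
  del 15.61.0.0/16 (clear depth 16)
  ? 142.192.115.188  path d0:-→d1:-→d2:H0→d3:-→d4:-→d5:-→d6:-→d7:-→d8:H2→d9:-→d10:-→d11:-→d12:H5→d13:-  best=H5
  + 142.197.251.0/24 (H2) depth=24
  ? 97.94.178.65  path d0:-→d1:-  best=no-route
  + 142.0.0.0/8 (H3) depth=8
  del 15.48.0.0/12 (clear depth 12)
  + 142.197.0.0/16 (H4) depth=16
  ? 142.197.251.1  path d0:-→d1:-→d2:H0→d3:-→d4:-→d5:-→d6:-→d7:-→d8:H3→d9:-→d10:-→d11:-→d12:H5→d13:-→d14:-→d15:-→d16:H4→d17:-→d18:-→d19:-→d20:-→d21:-→d22:-→d23:-→d24:H2  best=H2
  + 15.61.113.213/32 (H5) depth=32
  ? 142.0.1.33  path d0:-→d1:-→d2:H0→d3:-→d4:-→d5:-→d6:-→d7:-→d8:H3  best=H3
  ? 15.61.113.213  path d0:-→d1:-→d2:-→d3:-→d4:-→d5:-→d6:-→d7:-→d8:-→d9:-→d10:-→d11:-→d12:-→d13:-→d14:-→d15:-→d16:-→d17:-→d18:-→d19:-→d20:-→d21:-→d22:-→d23:-→d24:-→d25:-→d26:-→d27:-→d28:-→d29:-→d30:-→d31:-→d32:H5  best=H5

== LOOKUPS ==
["H1","no-route","H1","H1","H5","H5","no-route","H2","H3","H5"]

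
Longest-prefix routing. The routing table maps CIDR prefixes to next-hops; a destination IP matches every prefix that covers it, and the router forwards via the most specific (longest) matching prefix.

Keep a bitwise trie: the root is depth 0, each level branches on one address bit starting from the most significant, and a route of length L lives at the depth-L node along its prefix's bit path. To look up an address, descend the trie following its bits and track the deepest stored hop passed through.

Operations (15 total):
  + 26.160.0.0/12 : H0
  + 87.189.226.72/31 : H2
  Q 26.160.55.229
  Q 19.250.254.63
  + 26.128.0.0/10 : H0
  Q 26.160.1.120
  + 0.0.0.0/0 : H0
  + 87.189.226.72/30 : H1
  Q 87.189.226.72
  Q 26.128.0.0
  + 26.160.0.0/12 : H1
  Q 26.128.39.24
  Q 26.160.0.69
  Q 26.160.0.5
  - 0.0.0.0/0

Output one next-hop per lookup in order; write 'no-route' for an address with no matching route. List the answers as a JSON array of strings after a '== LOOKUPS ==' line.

Process each operation:
  add 26.160.0.0/12 -> H0 at depth 12
  add 87.189.226.72/31 -> H2 at depth 31
  lookup 26.160.55.229: bits 000110101010 walk d0:-→d1:-→d2:-→d3:-→d4:-→d5:-→d6:-→d7:-→d8:-→d9:-→d10:-→d11:-→d12:H0 -> H0
  lookup 19.250.254.63: bits 0001 walk d0:-→d1:-→d2:-→d3:-→d4:- -> no-route
  add 26.128.0.0/10 -> H0 at depth 10
  lookup 26.160.1.120: bits 000110101010 walk d0:-→d1:-→d2:-→d3:-→d4:-→d5:-→d6:-→d7:-→d8:-→d9:-→d10:H0→d11:-→d12:H0 -> H0
  add 0.0.0.0/0 -> H0 at depth 0
  add 87.189.226.72/30 -> H1 at depth 30
  lookup 87.189.226.72: bits 0101011110111101111000100100100 walk d0:H0→d1:-→d2:-→d3:-→d4:-→d5:-→d6:-→d7:-→d8:-→d9:-→d10:-→d11:-→d12:-→d13:-→d14:-→d15:-→d16:-→d17:-→d18:-→d19:-→d20:-→d21:-→d22:-→d23:-→d24:-→d25:-→d26:-→d27:-→d28:-→d29:-→d30:H1→d31:H2 -> H2
  lookup 26.128.0.0: bits 0001101010 walk d0:H0→d1:-→d2:-→d3:-→d4:-→d5:-→d6:-→d7:-→d8:-→d9:-→d10:H0 -> H0
  add 26.160.0.0/12 -> H1 at depth 12
  lookup 26.128.39.24: bits 0001101010 walk d0:H0→d1:-→d2:-→d3:-→d4:-→d5:-→d6:-→d7:-→d8:-→d9:-→d10:H0 -> H0
  lookup 26.160.0.69: bits 000110101010 walk d0:H0→d1:-→d2:-→d3:-→d4:-→d5:-→d6:-→d7:-→d8:-→d9:-→d10:H0→d11:-→d12:H1 -> H1
  lookup 26.160.0.5: bits 000110101010 walk d0:H0→d1:-→d2:-→d3:-→d4:-→d5:-→d6:-→d7:-→d8:-→d9:-→d10:H0→d11:-→d12:H1 -> H1
  del 0.0.0.0/0 (clear depth 0)

== LOOKUPS ==
["H0","no-route","H0","H2","H0","H0","H1","H1"]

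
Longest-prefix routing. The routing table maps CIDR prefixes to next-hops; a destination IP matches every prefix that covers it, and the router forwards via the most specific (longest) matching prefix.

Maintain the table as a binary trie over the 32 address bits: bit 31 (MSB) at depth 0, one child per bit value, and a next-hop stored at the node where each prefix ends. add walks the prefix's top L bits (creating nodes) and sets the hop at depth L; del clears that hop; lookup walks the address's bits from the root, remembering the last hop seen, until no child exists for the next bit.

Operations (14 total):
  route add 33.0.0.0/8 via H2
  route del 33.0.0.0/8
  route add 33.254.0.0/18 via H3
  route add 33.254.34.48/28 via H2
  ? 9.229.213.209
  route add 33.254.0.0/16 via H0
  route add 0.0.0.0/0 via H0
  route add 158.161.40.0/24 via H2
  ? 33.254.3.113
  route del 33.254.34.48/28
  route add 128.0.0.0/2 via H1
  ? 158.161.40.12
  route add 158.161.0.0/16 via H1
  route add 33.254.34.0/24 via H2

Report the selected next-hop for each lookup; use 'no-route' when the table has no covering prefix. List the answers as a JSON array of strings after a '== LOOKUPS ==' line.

Trace:
  + 33.0.0.0/8 (H2) depth=8
  del 33.0.0.0/8 (clear depth 8)
  + 33.254.0.0/18 (H3) depth=18
  + 33.254.34.48/28 (H2) depth=28
  ? 9.229.213.209  path d0:-→d1:-→d2:-  best=no-route
  + 33.254.0.0/16 (H0) depth=16
  + 0.0.0.0/0 (H0) depth=0
  + 158.161.40.0/24 (H2) depth=24
  ? 33.254.3.113  path d0:H0→d1:-→d2:-→d3:-→d4:-→d5:-→d6:-→d7:-→d8:-→d9:-→d10:-→d11:-→d12:-→d13:-→d14:-→d15:-→d16:H0→d17:-→d18:H3  best=H3
  del 33.254.34.48/28 (clear depth 28)
  + 128.0.0.0/2 (H1) depth=2
  ? 158.161.40.12  path d0:H0→d1:-→d2:H1→d3:-→d4:-→d5:-→d6:-→d7:-→d8:-→d9:-→d10:-→d11:-→d12:-→d13:-→d14:-→d15:-→d16:-→d17:-→d18:-→d19:-→d20:-→d21:-→d22:-→d23:-→d24:H2  best=H2
  + 158.161.0.0/16 (H1) depth=16
  + 33.254.34.0/24 (H2) depth=24

== LOOKUPS ==
["no-route","H3","H2"]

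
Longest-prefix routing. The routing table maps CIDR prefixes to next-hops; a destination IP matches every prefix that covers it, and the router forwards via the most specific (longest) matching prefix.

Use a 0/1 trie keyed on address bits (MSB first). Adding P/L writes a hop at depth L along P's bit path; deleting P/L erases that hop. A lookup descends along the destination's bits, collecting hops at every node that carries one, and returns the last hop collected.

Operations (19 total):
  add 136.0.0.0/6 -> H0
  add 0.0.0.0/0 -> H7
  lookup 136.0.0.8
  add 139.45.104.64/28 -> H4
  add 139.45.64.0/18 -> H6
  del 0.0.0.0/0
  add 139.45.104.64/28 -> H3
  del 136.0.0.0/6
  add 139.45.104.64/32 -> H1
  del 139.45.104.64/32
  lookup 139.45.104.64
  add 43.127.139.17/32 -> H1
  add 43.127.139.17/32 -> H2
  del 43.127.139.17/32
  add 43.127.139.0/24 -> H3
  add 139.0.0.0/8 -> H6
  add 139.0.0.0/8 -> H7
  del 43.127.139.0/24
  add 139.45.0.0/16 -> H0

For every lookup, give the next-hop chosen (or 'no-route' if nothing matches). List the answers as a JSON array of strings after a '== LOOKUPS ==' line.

Process each operation:
  add 136.0.0.0/6 -> H0 at depth 6
  add 0.0.0.0/0 -> H7 at depth 0
  Q 136.0.0.8: descend 100010 ; hops seen [H7,H0] ; pick H0
  add 139.45.104.64/28 -> H4 at depth 28
  add 139.45.64.0/18 -> H6 at depth 18
  del 0.0.0.0/0 (clear depth 0)
  add 139.45.104.64/28 -> H3 at depth 28
  del 136.0.0.0/6 (clear depth 6)
  add 139.45.104.64/32 -> H1 at depth 32
  del 139.45.104.64/32 (clear depth 32)
  Q 139.45.104.64: descend 10001011001011010110100001000000 ; hops seen [H6,H3] ; pick H3
  add 43.127.139.17/32 -> H1 at depth 32
  add 43.127.139.17/32 -> H2 at depth 32
  del 43.127.139.17/32 (clear depth 32)
  add 43.127.139.0/24 -> H3 at depth 24
  add 139.0.0.0/8 -> H6 at depth 8
  add 139.0.0.0/8 -> H7 at depth 8
  del 43.127.139.0/24 (clear depth 24)
  add 139.45.0.0/16 -> H0 at depth 16

== LOOKUPS ==
["H0","H3"]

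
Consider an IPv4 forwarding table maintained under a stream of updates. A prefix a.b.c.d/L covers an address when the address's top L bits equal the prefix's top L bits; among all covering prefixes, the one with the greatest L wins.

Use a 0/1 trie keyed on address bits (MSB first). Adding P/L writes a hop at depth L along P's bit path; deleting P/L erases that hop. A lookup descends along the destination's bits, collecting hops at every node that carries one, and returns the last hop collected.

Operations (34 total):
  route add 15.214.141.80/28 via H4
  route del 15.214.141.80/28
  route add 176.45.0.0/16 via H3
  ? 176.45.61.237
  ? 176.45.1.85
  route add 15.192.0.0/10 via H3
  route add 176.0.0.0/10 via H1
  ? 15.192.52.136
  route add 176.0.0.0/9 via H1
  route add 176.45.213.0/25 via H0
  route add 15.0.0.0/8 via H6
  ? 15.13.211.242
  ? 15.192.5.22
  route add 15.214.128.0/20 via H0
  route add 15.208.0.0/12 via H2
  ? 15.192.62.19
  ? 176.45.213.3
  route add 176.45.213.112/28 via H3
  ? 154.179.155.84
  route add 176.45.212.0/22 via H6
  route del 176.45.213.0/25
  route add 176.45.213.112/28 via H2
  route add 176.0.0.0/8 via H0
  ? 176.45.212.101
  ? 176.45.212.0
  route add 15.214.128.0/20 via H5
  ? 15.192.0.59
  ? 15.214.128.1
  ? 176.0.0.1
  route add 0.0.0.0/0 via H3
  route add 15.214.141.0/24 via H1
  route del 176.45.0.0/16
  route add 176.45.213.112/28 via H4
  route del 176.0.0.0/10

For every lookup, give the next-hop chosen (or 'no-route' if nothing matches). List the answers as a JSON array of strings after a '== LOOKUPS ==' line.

Apply in order:
  + 15.214.141.80/28 (H4) depth=28
  - 15.214.141.80/28 clear@28
  + 176.45.0.0/16 (H3) depth=16
  ? 176.45.61.237  path d0:-→d1:-→d2:-→d3:-→d4:-→d5:-→d6:-→d7:-→d8:-→d9:-→d10:-→d11:-→d12:-→d13:-→d14:-→d15:-→d16:H3  best=H3
  ? 176.45.1.85  path d0:-→d1:-→d2:-→d3:-→d4:-→d5:-→d6:-→d7:-→d8:-→d9:-→d10:-→d11:-→d12:-→d13:-→d14:-→d15:-→d16:H3  best=H3
  + 15.192.0.0/10 (H3) depth=10
  + 176.0.0.0/10 (H1) depth=10
  ? 15.192.52.136  path d0:-→d1:-→d2:-→d3:-→d4:-→d5:-→d6:-→d7:-→d8:-→d9:-→d10:H3→d11:-  best=H3
  + 176.0.0.0/9 (H1) depth=9
  + 176.45.213.0/25 (H0) depth=25
  + 15.0.0.0/8 (H6) depth=8
  ? 15.13.211.242  path d0:-→d1:-→d2:-→d3:-→d4:-→d5:-→d6:-→d7:-→d8:H6  best=H6
  ? 15.192.5.22  path d0:-→d1:-→d2:-→d3:-→d4:-→d5:-→d6:-→d7:-→d8:H6→d9:-→d10:H3→d11:-  best=H3
  + 15.214.128.0/20 (H0) depth=20
  + 15.208.0.0/12 (H2) depth=12
  ? 15.192.62.19  path d0:-→d1:-→d2:-→d3:-→d4:-→d5:-→d6:-→d7:-→d8:H6→d9:-→d10:H3→d11:-  best=H3
  ? 176.45.213.3  path d0:-→d1:-→d2:-→d3:-→d4:-→d5:-→d6:-→d7:-→d8:-→d9:H1→d10:H1→d11:-→d12:-→d13:-→d14:-→d15:-→d16:H3→d17:-→d18:-→d19:-→d20:-→d21:-→d22:-→d23:-→d24:-→d25:H0  best=H0
  + 176.45.213.112/28 (H3) depth=28
  ? 154.179.155.84  path d0:-→d1:-→d2:-  best=no-route
  + 176.45.212.0/22 (H6) depth=22
  - 176.45.213.0/25 clear@25
  + 176.45.213.112/28 (H2) depth=28
  + 176.0.0.0/8 (H0) depth=8
  ? 176.45.212.101  path d0:-→d1:-→d2:-→d3:-→d4:-→d5:-→d6:-→d7:-→d8:H0→d9:H1→d10:H1→d11:-→d12:-→d13:-→d14:-→d15:-→d16:H3→d17:-→d18:-→d19:-→d20:-→d21:-→d22:H6→d23:-  best=H6
  ? 176.45.212.0  path d0:-→d1:-→d2:-→d3:-→d4:-→d5:-→d6:-→d7:-→d8:H0→d9:H1→d10:H1→d11:-→d12:-→d13:-→d14:-→d15:-→d16:H3→d17:-→d18:-→d19:-→d20:-→d21:-→d22:H6→d23:-  best=H6
  + 15.214.128.0/20 (H5) depth=20
  ? 15.192.0.59  path d0:-→d1:-→d2:-→d3:-→d4:-→d5:-→d6:-→d7:-→d8:H6→d9:-→d10:H3→d11:-  best=H3
  ? 15.214.128.1  path d0:-→d1:-→d2:-→d3:-→d4:-→d5:-→d6:-→d7:-→d8:H6→d9:-→d10:H3→d11:-→d12:H2→d13:-→d14:-→d15:-→d16:-→d17:-→d18:-→d19:-→d20:H5  best=H5
  ? 176.0.0.1  path d0:-→d1:-→d2:-→d3:-→d4:-→d5:-→d6:-→d7:-→d8:H0→d9:H1→d10:H1  best=H1
  + 0.0.0.0/0 (H3) depth=0
  + 15.214.141.0/24 (H1) depth=24
  - 176.45.0.0/16 clear@16
  + 176.45.213.112/28 (H4) depth=28
  - 176.0.0.0/10 clear@10

== LOOKUPS ==
["H3","H3","H3","H6","H3","H3","H0","no-route","H6","H6","H3","H5","H1"]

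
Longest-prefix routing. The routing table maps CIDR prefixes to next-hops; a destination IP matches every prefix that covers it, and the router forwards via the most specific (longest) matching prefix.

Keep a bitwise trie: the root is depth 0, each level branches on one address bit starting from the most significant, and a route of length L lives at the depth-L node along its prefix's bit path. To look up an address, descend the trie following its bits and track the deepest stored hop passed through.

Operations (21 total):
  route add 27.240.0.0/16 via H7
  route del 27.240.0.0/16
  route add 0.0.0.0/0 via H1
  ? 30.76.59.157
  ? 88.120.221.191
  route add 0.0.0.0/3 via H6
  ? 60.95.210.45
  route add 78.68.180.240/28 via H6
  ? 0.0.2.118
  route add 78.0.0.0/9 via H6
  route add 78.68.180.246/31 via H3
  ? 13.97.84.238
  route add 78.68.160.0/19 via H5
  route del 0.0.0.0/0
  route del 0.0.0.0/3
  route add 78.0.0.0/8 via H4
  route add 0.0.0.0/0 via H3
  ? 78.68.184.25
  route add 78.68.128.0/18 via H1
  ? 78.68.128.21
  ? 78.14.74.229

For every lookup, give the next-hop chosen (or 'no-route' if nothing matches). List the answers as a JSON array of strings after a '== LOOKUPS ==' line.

Trace:
  + 27.240.0.0/16 (H7) depth=16
  - 27.240.0.0/16 clear@16
  + 0.0.0.0/0 (H1) depth=0
  ? 30.76.59.157  path d0:H1→d1:-→d2:-→d3:-→d4:-→d5:-  best=H1
  ? 88.120.221.191  path d0:H1→d1:-  best=H1
  + 0.0.0.0/3 (H6) depth=3
  ? 60.95.210.45  path d0:H1→d1:-→d2:-  best=H1
  + 78.68.180.240/28 (H6) depth=28
  ? 0.0.2.118  path d0:H1→d1:-→d2:-→d3:H6  best=H6
  + 78.0.0.0/9 (H6) depth=9
  + 78.68.180.246/31 (H3) depth=31
  ? 13.97.84.238  path d0:H1→d1:-→d2:-→d3:H6  best=H6
  + 78.68.160.0/19 (H5) depth=19
  - 0.0.0.0/0 clear@0
  - 0.0.0.0/3 clear@3
  + 78.0.0.0/8 (H4) depth=8
  + 0.0.0.0/0 (H3) depth=0
  ? 78.68.184.25  path d0:H3→d1:-→d2:-→d3:-→d4:-→d5:-→d6:-→d7:-→d8:H4→d9:H6→d10:-→d11:-→d12:-→d13:-→d14:-→d15:-→d16:-→d17:-→d18:-→d19:H5→d20:-  best=H5
  + 78.68.128.0/18 (H1) depth=18
  ? 78.68.128.21  path d0:H3→d1:-→d2:-→d3:-→d4:-→d5:-→d6:-→d7:-→d8:H4→d9:H6→d10:-→d11:-→d12:-→d13:-→d14:-→d15:-→d16:-→d17:-→d18:H1  best=H1
  ? 78.14.74.229  path d0:H3→d1:-→d2:-→d3:-→d4:-→d5:-→d6:-→d7:-→d8:H4→d9:H6  best=H6

== LOOKUPS ==
["H1","H1","H1","H6","H6","H5","H1","H6"]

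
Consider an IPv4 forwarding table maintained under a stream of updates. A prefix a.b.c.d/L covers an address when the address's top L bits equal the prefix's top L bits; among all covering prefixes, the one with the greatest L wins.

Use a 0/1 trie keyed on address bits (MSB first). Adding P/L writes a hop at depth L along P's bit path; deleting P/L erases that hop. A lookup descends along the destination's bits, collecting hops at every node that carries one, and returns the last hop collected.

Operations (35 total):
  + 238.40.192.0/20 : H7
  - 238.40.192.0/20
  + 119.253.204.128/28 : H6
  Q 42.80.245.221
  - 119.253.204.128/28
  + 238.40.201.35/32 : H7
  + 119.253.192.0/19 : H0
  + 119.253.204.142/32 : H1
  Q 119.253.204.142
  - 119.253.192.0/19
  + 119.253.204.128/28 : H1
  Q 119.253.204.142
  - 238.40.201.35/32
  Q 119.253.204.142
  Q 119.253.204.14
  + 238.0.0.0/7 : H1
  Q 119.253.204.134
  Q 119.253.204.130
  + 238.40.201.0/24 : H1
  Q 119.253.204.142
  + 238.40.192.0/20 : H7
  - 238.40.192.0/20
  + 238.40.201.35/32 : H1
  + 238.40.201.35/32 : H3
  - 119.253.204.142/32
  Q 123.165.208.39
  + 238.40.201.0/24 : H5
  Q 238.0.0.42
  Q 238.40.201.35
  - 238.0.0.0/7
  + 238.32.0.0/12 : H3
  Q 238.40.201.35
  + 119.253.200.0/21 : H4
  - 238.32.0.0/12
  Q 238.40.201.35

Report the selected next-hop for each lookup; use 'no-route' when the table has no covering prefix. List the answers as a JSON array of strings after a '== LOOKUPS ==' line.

Trace:
  add 238.40.192.0/20 -> H7 at depth 20
  del 238.40.192.0/20 (clear depth 20)
  add 119.253.204.128/28 -> H6 at depth 28
  Q 42.80.245.221: descend 0 ; hops seen [∅] ; pick no-route
  del 119.253.204.128/28 (clear depth 28)
  add 238.40.201.35/32 -> H7 at depth 32
  add 119.253.192.0/19 -> H0 at depth 19
  add 119.253.204.142/32 -> H1 at depth 32
  Q 119.253.204.142: descend 01110111111111011100110010001110 ; hops seen [H0,H1] ; pick H1
  del 119.253.192.0/19 (clear depth 19)
  add 119.253.204.128/28 -> H1 at depth 28
  Q 119.253.204.142: descend 01110111111111011100110010001110 ; hops seen [H1,H1] ; pick H1
  del 238.40.201.35/32 (clear depth 32)
  Q 119.253.204.142: descend 01110111111111011100110010001110 ; hops seen [H1,H1] ; pick H1
  Q 119.253.204.14: descend 011101111111110111001100 ; hops seen [∅] ; pick no-route
  add 238.0.0.0/7 -> H1 at depth 7
  Q 119.253.204.134: descend 0111011111111101110011001000 ; hops seen [H1] ; pick H1
  Q 119.253.204.130: descend 0111011111111101110011001000 ; hops seen [H1] ; pick H1
  add 238.40.201.0/24 -> H1 at depth 24
  Q 119.253.204.142: descend 01110111111111011100110010001110 ; hops seen [H1,H1] ; pick H1
  add 238.40.192.0/20 -> H7 at depth 20
  del 238.40.192.0/20 (clear depth 20)
  add 238.40.201.35/32 -> H1 at depth 32
  add 238.40.201.35/32 -> H3 at depth 32
  del 119.253.204.142/32 (clear depth 32)
  Q 123.165.208.39: descend 0111 ; hops seen [∅] ; pick no-route
  add 238.40.201.0/24 -> H5 at depth 24
  Q 238.0.0.42: descend 1110111000 ; hops seen [H1] ; pick H1
  Q 238.40.201.35: descend 11101110001010001100100100100011 ; hops seen [H1,H5,H3] ; pick H3
  del 238.0.0.0/7 (clear depth 7)
  add 238.32.0.0/12 -> H3 at depth 12
  Q 238.40.201.35: descend 11101110001010001100100100100011 ; hops seen [H3,H5,H3] ; pick H3
  add 119.253.200.0/21 -> H4 at depth 21
  del 238.32.0.0/12 (clear depth 12)
  Q 238.40.201.35: descend 11101110001010001100100100100011 ; hops seen [H5,H3] ; pick H3

== LOOKUPS ==
["no-route","H1","H1","H1","no-route","H1","H1","H1","no-route","H1","H3","H3","H3"]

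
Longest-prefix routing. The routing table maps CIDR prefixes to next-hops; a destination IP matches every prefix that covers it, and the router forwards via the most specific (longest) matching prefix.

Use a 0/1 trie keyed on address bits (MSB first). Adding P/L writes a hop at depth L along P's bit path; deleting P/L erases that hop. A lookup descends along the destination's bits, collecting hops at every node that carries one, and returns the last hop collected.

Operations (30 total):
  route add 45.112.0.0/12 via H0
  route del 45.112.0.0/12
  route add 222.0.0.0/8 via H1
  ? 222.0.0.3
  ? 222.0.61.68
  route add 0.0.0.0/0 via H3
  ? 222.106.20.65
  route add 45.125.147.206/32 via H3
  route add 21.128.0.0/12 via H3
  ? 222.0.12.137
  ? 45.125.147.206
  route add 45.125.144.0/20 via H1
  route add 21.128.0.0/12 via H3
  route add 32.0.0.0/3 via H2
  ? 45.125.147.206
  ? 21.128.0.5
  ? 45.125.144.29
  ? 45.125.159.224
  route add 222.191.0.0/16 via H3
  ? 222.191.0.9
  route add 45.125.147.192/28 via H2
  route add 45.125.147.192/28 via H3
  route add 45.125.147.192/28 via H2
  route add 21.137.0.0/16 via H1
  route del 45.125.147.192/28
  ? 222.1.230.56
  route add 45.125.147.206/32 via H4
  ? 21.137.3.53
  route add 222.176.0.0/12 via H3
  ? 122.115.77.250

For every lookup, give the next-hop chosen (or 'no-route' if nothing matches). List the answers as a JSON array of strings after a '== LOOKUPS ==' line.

Apply in order:
  add 45.112.0.0/12 -> H0 at depth 12
  - 45.112.0.0/12 clear@12
  add 222.0.0.0/8 -> H1 at depth 8
  Q 222.0.0.3: descend 11011110 ; hops seen [H1] ; pick H1
  Q 222.0.61.68: descend 11011110 ; hops seen [H1] ; pick H1
  add 0.0.0.0/0 -> H3 at depth 0
  Q 222.106.20.65: descend 11011110 ; hops seen [H3,H1] ; pick H1
  add 45.125.147.206/32 -> H3 at depth 32
  add 21.128.0.0/12 -> H3 at depth 12
  Q 222.0.12.137: descend 11011110 ; hops seen [H3,H1] ; pick H1
  Q 45.125.147.206: descend 00101101011111011001001111001110 ; hops seen [H3,H3] ; pick H3
  add 45.125.144.0/20 -> H1 at depth 20
  add 21.128.0.0/12 -> H3 at depth 12
  add 32.0.0.0/3 -> H2 at depth 3
  Q 45.125.147.206: descend 00101101011111011001001111001110 ; hops seen [H3,H2,H1,H3] ; pick H3
  Q 21.128.0.5: descend 000101011000 ; hops seen [H3,H3] ; pick H3
  Q 45.125.144.29: descend 0010110101111101100100 ; hops seen [H3,H2,H1] ; pick H1
  Q 45.125.159.224: descend 00101101011111011001 ; hops seen [H3,H2,H1] ; pick H1
  add 222.191.0.0/16 -> H3 at depth 16
  Q 222.191.0.9: descend 1101111010111111 ; hops seen [H3,H1,H3] ; pick H3
  add 45.125.147.192/28 -> H2 at depth 28
  add 45.125.147.192/28 -> H3 at depth 28
  add 45.125.147.192/28 -> H2 at depth 28
  add 21.137.0.0/16 -> H1 at depth 16
  - 45.125.147.192/28 clear@28
  Q 222.1.230.56: descend 11011110 ; hops seen [H3,H1] ; pick H1
  add 45.125.147.206/32 -> H4 at depth 32
  Q 21.137.3.53: descend 0001010110001001 ; hops seen [H3,H3,H1] ; pick H1
  add 222.176.0.0/12 -> H3 at depth 12
  Q 122.115.77.250: descend 0 ; hops seen [H3] ; pick H3

== LOOKUPS ==
["H1","H1","H1","H1","H3","H3","H3","H1","H1","H3","H1","H1","H3"]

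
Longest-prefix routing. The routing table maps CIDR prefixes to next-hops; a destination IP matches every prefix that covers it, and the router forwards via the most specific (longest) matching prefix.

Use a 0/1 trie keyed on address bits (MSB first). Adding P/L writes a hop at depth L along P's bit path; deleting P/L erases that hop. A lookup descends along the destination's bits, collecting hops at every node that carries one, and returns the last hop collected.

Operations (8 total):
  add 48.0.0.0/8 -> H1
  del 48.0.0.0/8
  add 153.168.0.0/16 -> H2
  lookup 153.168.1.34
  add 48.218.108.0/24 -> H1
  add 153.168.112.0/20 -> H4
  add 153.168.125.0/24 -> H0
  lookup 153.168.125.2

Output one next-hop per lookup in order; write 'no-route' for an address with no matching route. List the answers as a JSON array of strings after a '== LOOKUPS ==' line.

Process each operation:
  add 48.0.0.0/8 -> H1 at depth 8
  del 48.0.0.0/8 (clear depth 8)
  add 153.168.0.0/16 -> H2 at depth 16
  ? 153.168.1.34  path d0:-→d1:-→d2:-→d3:-→d4:-→d5:-→d6:-→d7:-→d8:-→d9:-→d10:-→d11:-→d12:-→d13:-→d14:-→d15:-→d16:H2  best=H2
  add 48.218.108.0/24 -> H1 at depth 24
  add 153.168.112.0/20 -> H4 at depth 20
  add 153.168.125.0/24 -> H0 at depth 24
  ? 153.168.125.2  path d0:-→d1:-→d2:-→d3:-→d4:-→d5:-→d6:-→d7:-→d8:-→d9:-→d10:-→d11:-→d12:-→d13:-→d14:-→d15:-→d16:H2→d17:-→d18:-→d19:-→d20:H4→d21:-→d22:-→d23:-→d24:H0  best=H0

== LOOKUPS ==
["H2","H0"]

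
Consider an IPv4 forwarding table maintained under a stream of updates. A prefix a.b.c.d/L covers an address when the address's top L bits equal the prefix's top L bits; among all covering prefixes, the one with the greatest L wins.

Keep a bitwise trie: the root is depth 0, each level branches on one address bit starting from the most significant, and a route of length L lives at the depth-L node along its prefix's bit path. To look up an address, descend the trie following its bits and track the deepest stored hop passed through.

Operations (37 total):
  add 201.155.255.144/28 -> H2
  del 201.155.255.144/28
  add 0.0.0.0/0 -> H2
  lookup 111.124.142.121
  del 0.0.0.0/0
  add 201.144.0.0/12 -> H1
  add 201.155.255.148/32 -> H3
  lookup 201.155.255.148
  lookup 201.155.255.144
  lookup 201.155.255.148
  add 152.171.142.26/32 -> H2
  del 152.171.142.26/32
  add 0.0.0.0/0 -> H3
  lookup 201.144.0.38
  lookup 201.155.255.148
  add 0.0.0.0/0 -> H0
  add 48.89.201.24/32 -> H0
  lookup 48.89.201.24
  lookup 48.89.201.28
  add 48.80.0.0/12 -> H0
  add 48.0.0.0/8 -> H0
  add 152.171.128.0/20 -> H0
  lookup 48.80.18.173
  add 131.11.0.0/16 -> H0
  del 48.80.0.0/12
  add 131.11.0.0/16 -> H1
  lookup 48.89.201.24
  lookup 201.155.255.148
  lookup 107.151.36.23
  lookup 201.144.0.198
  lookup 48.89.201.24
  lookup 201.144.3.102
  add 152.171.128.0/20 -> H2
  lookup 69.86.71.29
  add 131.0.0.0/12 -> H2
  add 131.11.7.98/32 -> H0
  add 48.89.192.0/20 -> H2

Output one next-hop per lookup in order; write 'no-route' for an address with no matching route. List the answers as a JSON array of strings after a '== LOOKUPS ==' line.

Trace:
  + 201.155.255.144/28 (H2) depth=28
  - 201.155.255.144/28 clear@28
  + 0.0.0.0/0 (H2) depth=0
  ? 111.124.142.121  path d0:H2  best=H2
  - 0.0.0.0/0 clear@0
  + 201.144.0.0/12 (H1) depth=12
  + 201.155.255.148/32 (H3) depth=32
  ? 201.155.255.148  path d0:-→d1:-→d2:-→d3:-→d4:-→d5:-→d6:-→d7:-→d8:-→d9:-→d10:-→d11:-→d12:H1→d13:-→d14:-→d15:-→d16:-→d17:-→d18:-→d19:-→d20:-→d21:-→d22:-→d23:-→d24:-→d25:-→d26:-→d27:-→d28:-→d29:-→d30:-→d31:-→d32:H3  best=H3
  ? 201.155.255.144  path d0:-→d1:-→d2:-→d3:-→d4:-→d5:-→d6:-→d7:-→d8:-→d9:-→d10:-→d11:-→d12:H1→d13:-→d14:-→d15:-→d16:-→d17:-→d18:-→d19:-→d20:-→d21:-→d22:-→d23:-→d24:-→d25:-→d26:-→d27:-→d28:-→d29:-  best=H1
  ? 201.155.255.148  path d0:-→d1:-→d2:-→d3:-→d4:-→d5:-→d6:-→d7:-→d8:-→d9:-→d10:-→d11:-→d12:H1→d13:-→d14:-→d15:-→d16:-→d17:-→d18:-→d19:-→d20:-→d21:-→d22:-→d23:-→d24:-→d25:-→d26:-→d27:-→d28:-→d29:-→d30:-→d31:-→d32:H3  best=H3
  + 152.171.142.26/32 (H2) depth=32
  - 152.171.142.26/32 clear@32
  + 0.0.0.0/0 (H3) depth=0
  ? 201.144.0.38  path d0:H3→d1:-→d2:-→d3:-→d4:-→d5:-→d6:-→d7:-→d8:-→d9:-→d10:-→d11:-→d12:H1  best=H1
  ? 201.155.255.148  path d0:H3→d1:-→d2:-→d3:-→d4:-→d5:-→d6:-→d7:-→d8:-→d9:-→d10:-→d11:-→d12:H1→d13:-→d14:-→d15:-→d16:-→d17:-→d18:-→d19:-→d20:-→d21:-→d22:-→d23:-→d24:-→d25:-→d26:-→d27:-→d28:-→d29:-→d30:-→d31:-→d32:H3  best=H3
  + 0.0.0.0/0 (H0) depth=0
  + 48.89.201.24/32 (H0) depth=32
  ? 48.89.201.24  path d0:H0→d1:-→d2:-→d3:-→d4:-→d5:-→d6:-→d7:-→d8:-→d9:-→d10:-→d11:-→d12:-→d13:-→d14:-→d15:-→d16:-→d17:-→d18:-→d19:-→d20:-→d21:-→d22:-→d23:-→d24:-→d25:-→d26:-→d27:-→d28:-→d29:-→d30:-→d31:-→d32:H0  best=H0
  ? 48.89.201.28  path d0:H0→d1:-→d2:-→d3:-→d4:-→d5:-→d6:-→d7:-→d8:-→d9:-→d10:-→d11:-→d12:-→d13:-→d14:-→d15:-→d16:-→d17:-→d18:-→d19:-→d20:-→d21:-→d22:-→d23:-→d24:-→d25:-→d26:-→d27:-→d28:-→d29:-  best=H0
  + 48.80.0.0/12 (H0) depth=12
  + 48.0.0.0/8 (H0) depth=8
  + 152.171.128.0/20 (H0) depth=20
  ? 48.80.18.173  path d0:H0→d1:-→d2:-→d3:-→d4:-→d5:-→d6:-→d7:-→d8:H0→d9:-→d10:-→d11:-→d12:H0  best=H0
  + 131.11.0.0/16 (H0) depth=16
  - 48.80.0.0/12 clear@12
  + 131.11.0.0/16 (H1) depth=16
  ? 48.89.201.24  path d0:H0→d1:-→d2:-→d3:-→d4:-→d5:-→d6:-→d7:-→d8:H0→d9:-→d10:-→d11:-→d12:-→d13:-→d14:-→d15:-→d16:-→d17:-→d18:-→d19:-→d20:-→d21:-→d22:-→d23:-→d24:-→d25:-→d26:-→d27:-→d28:-→d29:-→d30:-→d31:-→d32:H0  best=H0
  ? 201.155.255.148  path d0:H0→d1:-→d2:-→d3:-→d4:-→d5:-→d6:-→d7:-→d8:-→d9:-→d10:-→d11:-→d12:H1→d13:-→d14:-→d15:-→d16:-→d17:-→d18:-→d19:-→d20:-→d21:-→d22:-→d23:-→d24:-→d25:-→d26:-→d27:-→d28:-→d29:-→d30:-→d31:-→d32:H3  best=H3
  ? 107.151.36.23  path d0:H0→d1:-  best=H0
  ? 201.144.0.198  path d0:H0→d1:-→d2:-→d3:-→d4:-→d5:-→d6:-→d7:-→d8:-→d9:-→d10:-→d11:-→d12:H1  best=H1
  ? 48.89.201.24  path d0:H0→d1:-→d2:-→d3:-→d4:-→d5:-→d6:-→d7:-→d8:H0→d9:-→d10:-→d11:-→d12:-→d13:-→d14:-→d15:-→d16:-→d17:-→d18:-→d19:-→d20:-→d21:-→d22:-→d23:-→d24:-→d25:-→d26:-→d27:-→d28:-→d29:-→d30:-→d31:-→d32:H0  best=H0
  ? 201.144.3.102  path d0:H0→d1:-→d2:-→d3:-→d4:-→d5:-→d6:-→d7:-→d8:-→d9:-→d10:-→d11:-→d12:H1  best=H1
  + 152.171.128.0/20 (H2) depth=20
  ? 69.86.71.29  path d0:H0→d1:-  best=H0
  + 131.0.0.0/12 (H2) depth=12
  + 131.11.7.98/32 (H0) depth=32
  + 48.89.192.0/20 (H2) depth=20

== LOOKUPS ==
["H2","H3","H1","H3","H1","H3","H0","H0","H0","H0","H3","H0","H1","H0","H1","H0"]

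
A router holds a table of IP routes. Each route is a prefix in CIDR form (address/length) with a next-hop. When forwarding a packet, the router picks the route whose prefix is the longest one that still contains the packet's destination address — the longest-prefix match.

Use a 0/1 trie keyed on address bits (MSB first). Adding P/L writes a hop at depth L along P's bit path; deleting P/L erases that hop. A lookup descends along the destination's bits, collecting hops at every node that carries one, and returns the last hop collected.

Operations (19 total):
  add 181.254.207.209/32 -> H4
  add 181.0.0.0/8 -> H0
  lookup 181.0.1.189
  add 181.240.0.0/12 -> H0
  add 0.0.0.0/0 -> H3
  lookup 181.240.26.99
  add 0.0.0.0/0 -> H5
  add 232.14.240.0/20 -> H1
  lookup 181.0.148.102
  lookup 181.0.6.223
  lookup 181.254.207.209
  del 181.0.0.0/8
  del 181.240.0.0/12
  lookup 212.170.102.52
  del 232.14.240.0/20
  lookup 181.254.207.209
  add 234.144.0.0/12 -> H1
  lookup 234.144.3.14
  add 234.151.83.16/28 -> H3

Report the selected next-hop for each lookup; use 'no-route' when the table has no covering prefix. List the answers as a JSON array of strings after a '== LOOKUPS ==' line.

Apply in order:
  + 181.254.207.209/32 (H4) depth=32
  + 181.0.0.0/8 (H0) depth=8
  lookup 181.0.1.189: bits 10110101 walk d0:-→d1:-→d2:-→d3:-→d4:-→d5:-→d6:-→d7:-→d8:H0 -> H0
  + 181.240.0.0/12 (H0) depth=12
  + 0.0.0.0/0 (H3) depth=0
  lookup 181.240.26.99: bits 101101011111 walk d0:H3→d1:-→d2:-→d3:-→d4:-→d5:-→d6:-→d7:-→d8:H0→d9:-→d10:-→d11:-→d12:H0 -> H0
  + 0.0.0.0/0 (H5) depth=0
  + 232.14.240.0/20 (H1) depth=20
  lookup 181.0.148.102: bits 10110101 walk d0:H5→d1:-→d2:-→d3:-→d4:-→d5:-→d6:-→d7:-→d8:H0 -> H0
  lookup 181.0.6.223: bits 10110101 walk d0:H5→d1:-→d2:-→d3:-→d4:-→d5:-→d6:-→d7:-→d8:H0 -> H0
  lookup 181.254.207.209: bits 10110101111111101100111111010001 walk d0:H5→d1:-→d2:-→d3:-→d4:-→d5:-→d6:-→d7:-→d8:H0→d9:-→d10:-→d11:-→d12:H0→d13:-→d14:-→d15:-→d16:-→d17:-→d18:-→d19:-→d20:-→d21:-→d22:-→d23:-→d24:-→d25:-→d26:-→d27:-→d28:-→d29:-→d30:-→d31:-→d32:H4 -> H4
  - 181.0.0.0/8 clear@8
  - 181.240.0.0/12 clear@12
  lookup 212.170.102.52: bits 11 walk d0:H5→d1:-→d2:- -> H5
  - 232.14.240.0/20 clear@20
  lookup 181.254.207.209: bits 10110101111111101100111111010001 walk d0:H5→d1:-→d2:-→d3:-→d4:-→d5:-→d6:-→d7:-→d8:-→d9:-→d10:-→d11:-→d12:-→d13:-→d14:-→d15:-→d16:-→d17:-→d18:-→d19:-→d20:-→d21:-→d22:-→d23:-→d24:-→d25:-→d26:-→d27:-→d28:-→d29:-→d30:-→d31:-→d32:H4 -> H4
  + 234.144.0.0/12 (H1) depth=12
  lookup 234.144.3.14: bits 111010101001 walk d0:H5→d1:-→d2:-→d3:-→d4:-→d5:-→d6:-→d7:-→d8:-→d9:-→d10:-→d11:-→d12:H1 -> H1
  + 234.151.83.16/28 (H3) depth=28

== LOOKUPS ==
["H0","H0","H0","H0","H4","H5","H4","H1"]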